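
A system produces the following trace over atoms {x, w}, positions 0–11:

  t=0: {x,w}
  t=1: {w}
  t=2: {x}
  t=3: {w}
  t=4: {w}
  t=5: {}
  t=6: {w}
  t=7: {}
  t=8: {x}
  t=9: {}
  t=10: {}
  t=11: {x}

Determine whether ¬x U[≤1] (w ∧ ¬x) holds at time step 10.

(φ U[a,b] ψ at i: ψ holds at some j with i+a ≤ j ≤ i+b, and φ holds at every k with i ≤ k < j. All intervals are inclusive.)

False

Need some j in [10,11] with (w ∧ ¬x), and ¬x at every k in [10,j-1].
  j=10: (w ∧ ¬x) false.
  j=11: (w ∧ ¬x) false.
No j in the window works → until fails.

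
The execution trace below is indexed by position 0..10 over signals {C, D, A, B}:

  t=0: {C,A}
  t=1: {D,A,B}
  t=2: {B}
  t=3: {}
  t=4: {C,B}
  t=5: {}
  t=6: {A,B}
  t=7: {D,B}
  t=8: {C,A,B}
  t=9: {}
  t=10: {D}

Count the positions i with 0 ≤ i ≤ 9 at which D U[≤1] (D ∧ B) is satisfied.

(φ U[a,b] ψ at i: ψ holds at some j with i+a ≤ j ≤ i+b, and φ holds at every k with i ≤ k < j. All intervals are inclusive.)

2

Evaluate at each i in [0,9]:
  i=0: ✗ (lhs fails at k=0 before rhs at j=1)
  i=1: ✓ (rhs at j=1)
  i=2: ✗ (no rhs in [2,3])
  i=3: ✗ (no rhs in [3,4])
  i=4: ✗ (no rhs in [4,5])
  i=5: ✗ (no rhs in [5,6])
  i=6: ✗ (lhs fails at k=6 before rhs at j=7)
  i=7: ✓ (rhs at j=7)
  i=8: ✗ (no rhs in [8,9])
  i=9: ✗ (no rhs in [9,10])
Positions where it holds: {1, 7} → 2.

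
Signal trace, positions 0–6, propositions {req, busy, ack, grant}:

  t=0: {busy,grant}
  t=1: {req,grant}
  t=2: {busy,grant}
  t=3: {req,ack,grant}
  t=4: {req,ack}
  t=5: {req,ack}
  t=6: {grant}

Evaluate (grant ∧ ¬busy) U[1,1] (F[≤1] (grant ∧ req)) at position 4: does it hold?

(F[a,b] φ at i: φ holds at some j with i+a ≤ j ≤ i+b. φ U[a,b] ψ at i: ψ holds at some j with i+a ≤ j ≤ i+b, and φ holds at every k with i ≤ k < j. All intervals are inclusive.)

Need some j in [5,5] with F[≤1] (grant ∧ req), and (grant ∧ ¬busy) at every k in [4,j-1].
  j=5: F[≤1] (grant ∧ req) — fails (none in [5,6]).
No j in the window works → until fails.

False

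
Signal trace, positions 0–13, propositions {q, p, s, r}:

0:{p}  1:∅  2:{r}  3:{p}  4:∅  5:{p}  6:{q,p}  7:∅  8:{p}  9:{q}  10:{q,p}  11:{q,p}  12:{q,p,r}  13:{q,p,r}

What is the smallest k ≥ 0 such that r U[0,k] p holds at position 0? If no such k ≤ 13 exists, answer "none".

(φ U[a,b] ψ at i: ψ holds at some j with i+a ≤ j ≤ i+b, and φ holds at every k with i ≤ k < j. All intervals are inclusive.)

0

Need earliest j ≥ 0 with p, and r at every k in [0,j-1].
  j=0: rhs holds (empty prefix). k = 0.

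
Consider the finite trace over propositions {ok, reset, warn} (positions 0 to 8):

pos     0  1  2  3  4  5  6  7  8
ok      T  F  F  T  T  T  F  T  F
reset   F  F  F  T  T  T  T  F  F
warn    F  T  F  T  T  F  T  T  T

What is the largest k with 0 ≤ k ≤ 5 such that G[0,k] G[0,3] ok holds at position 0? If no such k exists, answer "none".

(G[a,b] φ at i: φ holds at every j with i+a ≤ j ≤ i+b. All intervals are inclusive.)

none

G[0,3] ok must hold from j=0 onward; find where it first fails.
  j=0: fails → no k works.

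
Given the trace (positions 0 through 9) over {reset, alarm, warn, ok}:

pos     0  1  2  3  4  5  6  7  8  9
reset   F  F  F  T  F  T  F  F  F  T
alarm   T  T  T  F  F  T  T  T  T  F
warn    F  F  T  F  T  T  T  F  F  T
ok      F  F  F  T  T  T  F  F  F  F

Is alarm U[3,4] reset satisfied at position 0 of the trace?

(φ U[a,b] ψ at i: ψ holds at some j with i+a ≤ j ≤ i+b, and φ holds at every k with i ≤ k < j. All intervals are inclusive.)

Need some j in [3,4] with reset, and alarm at every k in [0,j-1].
  j=3: reset holds; alarm holds at every k in [0,2] → satisfied.

Holds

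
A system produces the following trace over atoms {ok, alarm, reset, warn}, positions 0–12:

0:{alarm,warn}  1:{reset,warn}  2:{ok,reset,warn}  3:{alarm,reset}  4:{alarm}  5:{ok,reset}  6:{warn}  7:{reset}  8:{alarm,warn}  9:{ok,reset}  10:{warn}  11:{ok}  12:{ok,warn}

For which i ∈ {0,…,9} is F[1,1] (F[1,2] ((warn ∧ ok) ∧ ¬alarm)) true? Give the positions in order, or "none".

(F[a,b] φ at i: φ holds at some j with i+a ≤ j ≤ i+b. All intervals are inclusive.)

0, 9

Evaluate at each i in [0,9]:
  i=0: ✓ (witness j=1)
  i=1: ✗ (none in [2,2])
  i=2: ✗ (none in [3,3])
  i=3: ✗ (none in [4,4])
  i=4: ✗ (none in [5,5])
  i=5: ✗ (none in [6,6])
  i=6: ✗ (none in [7,7])
  i=7: ✗ (none in [8,8])
  i=8: ✗ (none in [9,9])
  i=9: ✓ (witness j=10)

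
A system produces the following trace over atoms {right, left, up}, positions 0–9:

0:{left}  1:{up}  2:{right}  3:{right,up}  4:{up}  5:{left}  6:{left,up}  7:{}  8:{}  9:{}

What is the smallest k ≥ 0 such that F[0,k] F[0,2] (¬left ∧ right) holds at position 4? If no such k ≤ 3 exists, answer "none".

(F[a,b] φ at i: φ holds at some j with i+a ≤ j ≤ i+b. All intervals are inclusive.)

Scan j = 4,5,… for F[0,2] (¬left ∧ right):
  j=4: fails
  j=5: fails
  j=6: fails
  j=7: fails
No j in [4,7] satisfies it → none.

none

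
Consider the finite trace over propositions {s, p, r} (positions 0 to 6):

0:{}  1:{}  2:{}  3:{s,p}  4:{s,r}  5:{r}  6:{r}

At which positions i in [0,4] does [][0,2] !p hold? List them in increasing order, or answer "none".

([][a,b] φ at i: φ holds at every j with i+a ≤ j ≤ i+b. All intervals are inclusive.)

Evaluate at each i in [0,4]:
  i=0: ✓ (all of [0,2])
  i=1: ✗ (fails at j=3)
  i=2: ✗ (fails at j=3)
  i=3: ✗ (fails at j=3)
  i=4: ✓ (all of [4,6])

0, 4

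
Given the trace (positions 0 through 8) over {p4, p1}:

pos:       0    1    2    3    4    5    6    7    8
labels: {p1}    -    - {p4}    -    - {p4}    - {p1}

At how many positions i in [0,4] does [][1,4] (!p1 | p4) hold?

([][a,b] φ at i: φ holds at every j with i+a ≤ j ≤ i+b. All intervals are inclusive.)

Evaluate at each i in [0,4]:
  i=0: ✓ (all of [1,4])
  i=1: ✓ (all of [2,5])
  i=2: ✓ (all of [3,6])
  i=3: ✓ (all of [4,7])
  i=4: ✗ (fails at j=8)
Positions where it holds: {0, 1, 2, 3} → 4.

4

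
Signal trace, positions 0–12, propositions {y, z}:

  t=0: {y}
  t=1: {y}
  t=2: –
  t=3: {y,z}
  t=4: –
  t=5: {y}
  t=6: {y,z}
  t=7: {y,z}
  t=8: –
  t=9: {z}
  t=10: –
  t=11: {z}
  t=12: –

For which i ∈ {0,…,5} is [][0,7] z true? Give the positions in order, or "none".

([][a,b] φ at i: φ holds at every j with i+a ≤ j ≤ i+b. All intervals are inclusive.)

Evaluate at each i in [0,5]:
  i=0: ✗ (fails at j=0)
  i=1: ✗ (fails at j=1)
  i=2: ✗ (fails at j=2)
  i=3: ✗ (fails at j=4)
  i=4: ✗ (fails at j=4)
  i=5: ✗ (fails at j=5)

none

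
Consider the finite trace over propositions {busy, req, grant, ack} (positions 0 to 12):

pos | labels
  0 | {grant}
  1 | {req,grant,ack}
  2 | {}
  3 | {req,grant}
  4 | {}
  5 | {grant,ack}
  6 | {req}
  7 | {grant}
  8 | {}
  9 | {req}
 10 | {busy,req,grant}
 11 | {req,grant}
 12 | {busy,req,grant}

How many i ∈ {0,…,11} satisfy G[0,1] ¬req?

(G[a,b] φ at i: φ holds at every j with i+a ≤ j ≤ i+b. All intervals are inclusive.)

2

Evaluate at each i in [0,11]:
  i=0: ✗ (fails at j=1)
  i=1: ✗ (fails at j=1)
  i=2: ✗ (fails at j=3)
  i=3: ✗ (fails at j=3)
  i=4: ✓ (all of [4,5])
  i=5: ✗ (fails at j=6)
  i=6: ✗ (fails at j=6)
  i=7: ✓ (all of [7,8])
  i=8: ✗ (fails at j=9)
  i=9: ✗ (fails at j=9)
  i=10: ✗ (fails at j=10)
  i=11: ✗ (fails at j=11)
Positions where it holds: {4, 7} → 2.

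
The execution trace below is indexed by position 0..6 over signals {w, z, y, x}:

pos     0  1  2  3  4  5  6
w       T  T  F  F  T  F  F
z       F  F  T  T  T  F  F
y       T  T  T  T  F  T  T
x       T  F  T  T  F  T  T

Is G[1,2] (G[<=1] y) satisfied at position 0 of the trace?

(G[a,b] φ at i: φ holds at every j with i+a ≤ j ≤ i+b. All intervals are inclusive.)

Holds

Check G[<=1] y at every j in [1,2]:
  j=1: holds on [1,2]
  j=2: holds on [2,3]
All positions satisfy it → formula holds.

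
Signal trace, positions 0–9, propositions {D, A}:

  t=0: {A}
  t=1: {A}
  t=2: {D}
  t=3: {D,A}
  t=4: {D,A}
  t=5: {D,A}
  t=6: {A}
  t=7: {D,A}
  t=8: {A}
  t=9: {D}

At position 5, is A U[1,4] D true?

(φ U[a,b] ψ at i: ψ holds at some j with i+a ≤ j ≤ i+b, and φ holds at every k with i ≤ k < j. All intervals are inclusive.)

Holds

Need some j in [6,9] with D, and A at every k in [5,j-1].
  j=6: D false.
  j=7: D holds; A holds at every k in [5,6] → satisfied.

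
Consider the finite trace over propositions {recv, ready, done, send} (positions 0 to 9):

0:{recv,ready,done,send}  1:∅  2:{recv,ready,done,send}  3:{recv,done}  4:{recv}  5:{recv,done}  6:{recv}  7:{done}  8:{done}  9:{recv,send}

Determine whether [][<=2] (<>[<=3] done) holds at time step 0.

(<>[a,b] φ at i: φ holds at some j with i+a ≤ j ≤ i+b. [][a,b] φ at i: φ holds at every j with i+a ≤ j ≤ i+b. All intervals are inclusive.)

Holds

Check <>[<=3] done at every j in [0,2]:
  j=0: holds (witness at 0)
  j=1: holds (witness at 2)
  j=2: holds (witness at 2)
All positions satisfy it → formula holds.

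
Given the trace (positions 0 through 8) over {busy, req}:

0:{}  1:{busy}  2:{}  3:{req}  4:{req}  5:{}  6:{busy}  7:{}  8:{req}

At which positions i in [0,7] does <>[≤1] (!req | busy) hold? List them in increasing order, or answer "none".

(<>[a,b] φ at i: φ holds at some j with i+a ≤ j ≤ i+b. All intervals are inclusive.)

0, 1, 2, 4, 5, 6, 7

Evaluate at each i in [0,7]:
  i=0: ✓ (witness j=0)
  i=1: ✓ (witness j=1)
  i=2: ✓ (witness j=2)
  i=3: ✗ (none in [3,4])
  i=4: ✓ (witness j=5)
  i=5: ✓ (witness j=5)
  i=6: ✓ (witness j=6)
  i=7: ✓ (witness j=7)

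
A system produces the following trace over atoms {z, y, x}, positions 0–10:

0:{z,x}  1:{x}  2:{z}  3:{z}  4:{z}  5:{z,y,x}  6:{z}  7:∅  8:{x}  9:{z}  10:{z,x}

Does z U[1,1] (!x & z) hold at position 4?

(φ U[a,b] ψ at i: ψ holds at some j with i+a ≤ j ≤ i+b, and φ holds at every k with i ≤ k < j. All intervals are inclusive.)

Does not hold

Need some j in [5,5] with (!x & z), and z at every k in [4,j-1].
  j=5: (!x & z) false.
No j in the window works → until fails.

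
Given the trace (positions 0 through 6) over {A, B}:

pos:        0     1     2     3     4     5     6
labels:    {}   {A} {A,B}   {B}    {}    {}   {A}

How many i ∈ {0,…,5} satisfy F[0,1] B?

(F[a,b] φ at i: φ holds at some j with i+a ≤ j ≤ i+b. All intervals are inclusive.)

Evaluate at each i in [0,5]:
  i=0: ✗ (none in [0,1])
  i=1: ✓ (witness j=2)
  i=2: ✓ (witness j=2)
  i=3: ✓ (witness j=3)
  i=4: ✗ (none in [4,5])
  i=5: ✗ (none in [5,6])
Positions where it holds: {1, 2, 3} → 3.

3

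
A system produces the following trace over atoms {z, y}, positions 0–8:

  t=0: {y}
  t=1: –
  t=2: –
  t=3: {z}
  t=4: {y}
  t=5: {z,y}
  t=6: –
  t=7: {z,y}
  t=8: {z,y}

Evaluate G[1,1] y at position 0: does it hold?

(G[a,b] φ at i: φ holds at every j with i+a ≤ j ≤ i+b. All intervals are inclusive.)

Check y at every j in [1,1]:
  j=1: false
Fails at j=1 → formula fails.

Does not hold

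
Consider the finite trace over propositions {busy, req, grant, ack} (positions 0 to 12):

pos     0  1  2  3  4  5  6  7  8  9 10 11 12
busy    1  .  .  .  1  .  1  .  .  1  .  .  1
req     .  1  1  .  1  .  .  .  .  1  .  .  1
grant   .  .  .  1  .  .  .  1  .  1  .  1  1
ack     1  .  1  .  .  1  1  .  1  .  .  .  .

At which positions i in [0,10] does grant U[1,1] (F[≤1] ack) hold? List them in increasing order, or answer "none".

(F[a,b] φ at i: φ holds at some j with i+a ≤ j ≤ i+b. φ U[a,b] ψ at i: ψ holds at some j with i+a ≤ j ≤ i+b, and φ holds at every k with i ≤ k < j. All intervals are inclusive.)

Evaluate at each i in [0,10]:
  i=0: ✗ (lhs fails at k=0 before rhs at j=1)
  i=1: ✗ (lhs fails at k=1 before rhs at j=2)
  i=2: ✗ (no rhs in [3,3])
  i=3: ✓ (rhs at j=4; lhs holds on [3,3])
  i=4: ✗ (lhs fails at k=4 before rhs at j=5)
  i=5: ✗ (lhs fails at k=5 before rhs at j=6)
  i=6: ✗ (lhs fails at k=6 before rhs at j=7)
  i=7: ✓ (rhs at j=8; lhs holds on [7,7])
  i=8: ✗ (no rhs in [9,9])
  i=9: ✗ (no rhs in [10,10])
  i=10: ✗ (no rhs in [11,11])

3, 7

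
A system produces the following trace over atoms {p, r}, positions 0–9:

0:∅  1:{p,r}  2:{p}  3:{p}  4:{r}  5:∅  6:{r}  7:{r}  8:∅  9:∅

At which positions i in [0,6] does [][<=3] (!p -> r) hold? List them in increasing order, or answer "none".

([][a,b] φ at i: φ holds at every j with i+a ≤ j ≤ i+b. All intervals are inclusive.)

Evaluate at each i in [0,6]:
  i=0: ✗ (fails at j=0)
  i=1: ✓ (all of [1,4])
  i=2: ✗ (fails at j=5)
  i=3: ✗ (fails at j=5)
  i=4: ✗ (fails at j=5)
  i=5: ✗ (fails at j=5)
  i=6: ✗ (fails at j=8)

1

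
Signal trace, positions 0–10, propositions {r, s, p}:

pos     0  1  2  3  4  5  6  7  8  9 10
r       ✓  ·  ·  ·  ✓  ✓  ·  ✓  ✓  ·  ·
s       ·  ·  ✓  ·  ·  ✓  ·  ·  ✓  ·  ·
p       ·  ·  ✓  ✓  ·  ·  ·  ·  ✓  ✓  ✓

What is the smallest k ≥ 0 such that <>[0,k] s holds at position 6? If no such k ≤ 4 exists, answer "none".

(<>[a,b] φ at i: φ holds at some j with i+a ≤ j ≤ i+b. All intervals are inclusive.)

Scan j = 6,7,… for s:
  j=6: fails
  j=7: fails
  j=8: holds
First hit at j=8, so smallest k = 8-6 = 2.

2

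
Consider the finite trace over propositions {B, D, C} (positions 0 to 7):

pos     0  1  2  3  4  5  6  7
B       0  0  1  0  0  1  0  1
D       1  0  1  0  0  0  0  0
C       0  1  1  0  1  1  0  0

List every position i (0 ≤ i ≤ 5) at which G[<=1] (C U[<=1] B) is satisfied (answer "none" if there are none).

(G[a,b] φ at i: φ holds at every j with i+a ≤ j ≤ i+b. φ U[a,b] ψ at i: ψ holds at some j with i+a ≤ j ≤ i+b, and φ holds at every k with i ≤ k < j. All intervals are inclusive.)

Evaluate at each i in [0,5]:
  i=0: ✗ (fails at j=0)
  i=1: ✓ (all of [1,2])
  i=2: ✗ (fails at j=3)
  i=3: ✗ (fails at j=3)
  i=4: ✓ (all of [4,5])
  i=5: ✗ (fails at j=6)

1, 4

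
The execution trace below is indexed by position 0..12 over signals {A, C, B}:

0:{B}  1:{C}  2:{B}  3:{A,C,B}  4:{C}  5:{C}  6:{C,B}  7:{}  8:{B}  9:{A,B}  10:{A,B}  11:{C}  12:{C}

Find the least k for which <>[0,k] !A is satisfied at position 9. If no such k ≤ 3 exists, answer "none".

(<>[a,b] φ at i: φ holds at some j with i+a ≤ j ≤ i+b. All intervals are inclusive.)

2

Scan j = 9,10,… for !A:
  j=9: fails
  j=10: fails
  j=11: holds
First hit at j=11, so smallest k = 11-9 = 2.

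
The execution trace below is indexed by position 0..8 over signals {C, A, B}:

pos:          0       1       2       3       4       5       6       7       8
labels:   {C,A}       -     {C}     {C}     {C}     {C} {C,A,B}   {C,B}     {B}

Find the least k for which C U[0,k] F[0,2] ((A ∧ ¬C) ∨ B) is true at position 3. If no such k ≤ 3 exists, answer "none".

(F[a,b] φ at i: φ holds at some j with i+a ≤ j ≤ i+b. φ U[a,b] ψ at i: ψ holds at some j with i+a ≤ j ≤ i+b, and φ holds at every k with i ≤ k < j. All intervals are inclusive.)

1

Need earliest j ≥ 3 with F[0,2] ((A ∧ ¬C) ∨ B), and C at every k in [3,j-1].
  j=3: rhs fails.
  j=4: rhs holds; lhs holds on [3,3]. k = 1.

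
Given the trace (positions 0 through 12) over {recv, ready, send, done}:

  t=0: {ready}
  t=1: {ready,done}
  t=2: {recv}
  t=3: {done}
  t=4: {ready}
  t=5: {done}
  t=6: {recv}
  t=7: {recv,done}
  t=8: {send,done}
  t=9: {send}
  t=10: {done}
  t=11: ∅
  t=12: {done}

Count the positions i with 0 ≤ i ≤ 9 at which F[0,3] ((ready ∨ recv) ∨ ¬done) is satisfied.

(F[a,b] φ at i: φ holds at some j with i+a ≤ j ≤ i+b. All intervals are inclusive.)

Evaluate at each i in [0,9]:
  i=0: ✓ (witness j=0)
  i=1: ✓ (witness j=1)
  i=2: ✓ (witness j=2)
  i=3: ✓ (witness j=4)
  i=4: ✓ (witness j=4)
  i=5: ✓ (witness j=6)
  i=6: ✓ (witness j=6)
  i=7: ✓ (witness j=7)
  i=8: ✓ (witness j=9)
  i=9: ✓ (witness j=9)
Positions where it holds: {0, 1, 2, 3, 4, 5, 6, 7, 8, 9} → 10.

10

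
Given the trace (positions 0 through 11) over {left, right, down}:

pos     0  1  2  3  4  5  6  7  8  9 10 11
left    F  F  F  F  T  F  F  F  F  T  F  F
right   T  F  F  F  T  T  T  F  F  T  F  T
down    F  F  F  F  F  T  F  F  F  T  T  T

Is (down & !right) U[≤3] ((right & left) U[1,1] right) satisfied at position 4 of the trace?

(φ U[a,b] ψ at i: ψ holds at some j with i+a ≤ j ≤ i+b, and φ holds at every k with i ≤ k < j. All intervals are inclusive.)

Need some j in [4,7] with ((right & left) U[1,1] right), and (down & !right) at every k in [4,j-1].
  j=4: ((right & left) U[1,1] right) holds; no prefix to check → satisfied.

Yes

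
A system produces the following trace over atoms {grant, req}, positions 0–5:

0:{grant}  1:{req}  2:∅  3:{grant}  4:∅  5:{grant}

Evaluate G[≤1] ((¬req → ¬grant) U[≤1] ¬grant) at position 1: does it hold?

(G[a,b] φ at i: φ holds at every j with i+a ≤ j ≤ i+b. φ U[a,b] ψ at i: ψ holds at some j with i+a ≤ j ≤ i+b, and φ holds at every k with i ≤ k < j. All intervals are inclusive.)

Check ((¬req → ¬grant) U[≤1] ¬grant) at every j in [1,2]:
  j=1: holds
  j=2: holds
All positions satisfy it → formula holds.

Yes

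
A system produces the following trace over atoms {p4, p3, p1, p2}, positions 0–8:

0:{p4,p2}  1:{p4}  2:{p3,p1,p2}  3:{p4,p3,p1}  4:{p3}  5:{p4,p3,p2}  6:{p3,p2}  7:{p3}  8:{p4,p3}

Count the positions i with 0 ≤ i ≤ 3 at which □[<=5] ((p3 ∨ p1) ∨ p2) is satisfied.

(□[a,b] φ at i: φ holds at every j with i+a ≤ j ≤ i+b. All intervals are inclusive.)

Evaluate at each i in [0,3]:
  i=0: ✗ (fails at j=1)
  i=1: ✗ (fails at j=1)
  i=2: ✓ (all of [2,7])
  i=3: ✓ (all of [3,8])
Positions where it holds: {2, 3} → 2.

2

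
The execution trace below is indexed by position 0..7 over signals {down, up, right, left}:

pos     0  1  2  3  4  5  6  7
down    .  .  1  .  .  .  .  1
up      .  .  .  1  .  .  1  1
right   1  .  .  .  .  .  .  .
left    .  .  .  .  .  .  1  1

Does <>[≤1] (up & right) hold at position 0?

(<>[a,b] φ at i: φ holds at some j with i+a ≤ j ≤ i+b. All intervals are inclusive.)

Does not hold

Check (up & right) at each j in [0,1]:
  j=0: false
  j=1: false
No position in the window satisfies it → formula fails.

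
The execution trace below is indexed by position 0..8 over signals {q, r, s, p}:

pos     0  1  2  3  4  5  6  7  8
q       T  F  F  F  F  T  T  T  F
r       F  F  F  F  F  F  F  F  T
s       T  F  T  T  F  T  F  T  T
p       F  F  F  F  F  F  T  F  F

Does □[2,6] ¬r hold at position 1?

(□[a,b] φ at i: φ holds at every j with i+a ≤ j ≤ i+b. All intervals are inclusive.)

Holds

Check ¬r at every j in [3,7]:
  j=3: true
  j=4: true
  j=5: true
  j=6: true
  j=7: true
All positions satisfy it → formula holds.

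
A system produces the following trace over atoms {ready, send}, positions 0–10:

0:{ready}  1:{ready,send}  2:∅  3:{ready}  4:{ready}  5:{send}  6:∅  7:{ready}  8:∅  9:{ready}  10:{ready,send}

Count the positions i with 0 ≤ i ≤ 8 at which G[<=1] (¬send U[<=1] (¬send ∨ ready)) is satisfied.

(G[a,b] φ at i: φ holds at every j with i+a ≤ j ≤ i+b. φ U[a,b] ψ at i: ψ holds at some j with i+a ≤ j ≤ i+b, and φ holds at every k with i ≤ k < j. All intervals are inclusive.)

Evaluate at each i in [0,8]:
  i=0: ✓ (all of [0,1])
  i=1: ✓ (all of [1,2])
  i=2: ✓ (all of [2,3])
  i=3: ✓ (all of [3,4])
  i=4: ✗ (fails at j=5)
  i=5: ✗ (fails at j=5)
  i=6: ✓ (all of [6,7])
  i=7: ✓ (all of [7,8])
  i=8: ✓ (all of [8,9])
Positions where it holds: {0, 1, 2, 3, 6, 7, 8} → 7.

7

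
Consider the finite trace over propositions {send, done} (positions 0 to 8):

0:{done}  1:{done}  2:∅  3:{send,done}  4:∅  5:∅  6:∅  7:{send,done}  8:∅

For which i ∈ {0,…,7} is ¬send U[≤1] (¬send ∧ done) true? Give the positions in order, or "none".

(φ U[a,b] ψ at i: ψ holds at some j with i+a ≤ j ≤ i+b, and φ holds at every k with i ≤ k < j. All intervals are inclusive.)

Evaluate at each i in [0,7]:
  i=0: ✓ (rhs at j=0)
  i=1: ✓ (rhs at j=1)
  i=2: ✗ (no rhs in [2,3])
  i=3: ✗ (no rhs in [3,4])
  i=4: ✗ (no rhs in [4,5])
  i=5: ✗ (no rhs in [5,6])
  i=6: ✗ (no rhs in [6,7])
  i=7: ✗ (no rhs in [7,8])

0, 1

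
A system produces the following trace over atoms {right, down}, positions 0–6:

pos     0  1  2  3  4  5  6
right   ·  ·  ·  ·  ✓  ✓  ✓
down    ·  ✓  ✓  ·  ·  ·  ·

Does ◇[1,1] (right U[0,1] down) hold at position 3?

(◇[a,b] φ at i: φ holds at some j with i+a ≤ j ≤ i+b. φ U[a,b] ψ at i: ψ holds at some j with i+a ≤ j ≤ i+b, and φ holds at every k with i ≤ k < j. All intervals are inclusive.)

Check (right U[0,1] down) at each j in [4,4]:
  j=4: fails
No position in the window satisfies it → formula fails.

Does not hold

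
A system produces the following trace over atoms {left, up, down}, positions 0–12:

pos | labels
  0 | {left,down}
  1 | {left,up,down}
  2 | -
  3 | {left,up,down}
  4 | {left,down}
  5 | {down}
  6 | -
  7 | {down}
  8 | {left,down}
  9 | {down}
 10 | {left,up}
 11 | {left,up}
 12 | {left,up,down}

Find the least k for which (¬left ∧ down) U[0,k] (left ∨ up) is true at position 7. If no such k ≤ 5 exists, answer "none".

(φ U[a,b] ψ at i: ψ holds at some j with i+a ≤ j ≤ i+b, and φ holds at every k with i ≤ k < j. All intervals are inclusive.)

Need earliest j ≥ 7 with (left ∨ up), and (¬left ∧ down) at every k in [7,j-1].
  j=7: rhs fails.
  j=8: rhs holds; lhs holds on [7,7]. k = 1.

1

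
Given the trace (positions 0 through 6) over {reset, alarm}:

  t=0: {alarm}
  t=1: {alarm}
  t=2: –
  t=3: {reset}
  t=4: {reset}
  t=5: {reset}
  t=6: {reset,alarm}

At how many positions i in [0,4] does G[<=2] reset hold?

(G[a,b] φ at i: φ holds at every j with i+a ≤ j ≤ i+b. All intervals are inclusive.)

2

Evaluate at each i in [0,4]:
  i=0: ✗ (fails at j=0)
  i=1: ✗ (fails at j=1)
  i=2: ✗ (fails at j=2)
  i=3: ✓ (all of [3,5])
  i=4: ✓ (all of [4,6])
Positions where it holds: {3, 4} → 2.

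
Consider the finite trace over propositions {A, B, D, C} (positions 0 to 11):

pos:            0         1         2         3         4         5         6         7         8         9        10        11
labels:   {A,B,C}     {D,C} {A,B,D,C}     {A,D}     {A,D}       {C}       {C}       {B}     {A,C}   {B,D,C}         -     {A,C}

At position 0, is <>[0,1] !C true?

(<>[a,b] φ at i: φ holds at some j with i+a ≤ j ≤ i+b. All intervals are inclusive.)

False

Check !C at each j in [0,1]:
  j=0: false
  j=1: false
No position in the window satisfies it → formula fails.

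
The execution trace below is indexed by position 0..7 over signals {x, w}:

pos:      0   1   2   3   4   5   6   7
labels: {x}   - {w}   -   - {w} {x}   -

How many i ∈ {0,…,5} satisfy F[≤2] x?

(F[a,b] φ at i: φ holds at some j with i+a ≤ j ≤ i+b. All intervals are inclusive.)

3

Evaluate at each i in [0,5]:
  i=0: ✓ (witness j=0)
  i=1: ✗ (none in [1,3])
  i=2: ✗ (none in [2,4])
  i=3: ✗ (none in [3,5])
  i=4: ✓ (witness j=6)
  i=5: ✓ (witness j=6)
Positions where it holds: {0, 4, 5} → 3.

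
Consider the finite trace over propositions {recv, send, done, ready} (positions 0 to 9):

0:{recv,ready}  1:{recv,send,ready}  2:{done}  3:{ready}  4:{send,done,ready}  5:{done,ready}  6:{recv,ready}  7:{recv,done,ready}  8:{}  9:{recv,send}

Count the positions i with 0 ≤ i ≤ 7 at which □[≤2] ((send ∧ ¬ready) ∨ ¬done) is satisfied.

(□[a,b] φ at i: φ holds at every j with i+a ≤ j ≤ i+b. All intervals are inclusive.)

Evaluate at each i in [0,7]:
  i=0: ✗ (fails at j=2)
  i=1: ✗ (fails at j=2)
  i=2: ✗ (fails at j=2)
  i=3: ✗ (fails at j=4)
  i=4: ✗ (fails at j=4)
  i=5: ✗ (fails at j=5)
  i=6: ✗ (fails at j=7)
  i=7: ✗ (fails at j=7)
Positions where it holds: {} → 0.

0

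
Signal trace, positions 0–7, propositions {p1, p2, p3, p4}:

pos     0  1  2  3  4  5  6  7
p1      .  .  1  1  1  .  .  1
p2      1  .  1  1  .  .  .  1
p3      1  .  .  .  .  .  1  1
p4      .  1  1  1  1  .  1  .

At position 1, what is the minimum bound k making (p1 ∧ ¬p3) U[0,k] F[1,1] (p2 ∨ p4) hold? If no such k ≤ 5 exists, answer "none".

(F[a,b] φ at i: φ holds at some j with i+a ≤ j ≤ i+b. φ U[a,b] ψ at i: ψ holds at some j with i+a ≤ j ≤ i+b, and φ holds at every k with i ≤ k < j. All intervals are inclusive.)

0

Need earliest j ≥ 1 with F[1,1] (p2 ∨ p4), and (p1 ∧ ¬p3) at every k in [1,j-1].
  j=1: rhs holds (empty prefix). k = 0.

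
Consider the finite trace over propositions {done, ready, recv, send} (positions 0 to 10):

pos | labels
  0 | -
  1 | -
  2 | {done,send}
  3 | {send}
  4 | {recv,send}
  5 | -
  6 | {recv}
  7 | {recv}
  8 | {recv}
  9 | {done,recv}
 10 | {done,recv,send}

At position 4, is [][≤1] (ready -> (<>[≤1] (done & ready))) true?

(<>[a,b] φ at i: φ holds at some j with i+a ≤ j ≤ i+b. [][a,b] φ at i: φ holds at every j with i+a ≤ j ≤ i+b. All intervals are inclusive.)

True

Check (ready -> (<>[≤1] (done & ready))) at every j in [4,5]:
  j=4: antecedent false → ✓
  j=5: antecedent false → ✓
All positions satisfy it → formula holds.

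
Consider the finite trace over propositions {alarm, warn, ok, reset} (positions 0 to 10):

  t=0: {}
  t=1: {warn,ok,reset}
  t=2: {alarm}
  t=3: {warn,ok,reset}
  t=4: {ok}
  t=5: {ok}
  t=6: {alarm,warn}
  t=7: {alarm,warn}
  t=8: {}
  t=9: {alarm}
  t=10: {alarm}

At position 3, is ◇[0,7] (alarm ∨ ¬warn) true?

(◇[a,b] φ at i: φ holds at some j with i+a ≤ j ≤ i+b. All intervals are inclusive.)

Check (alarm ∨ ¬warn) at each j in [3,10]:
  j=3: false
  j=4: true
  j=5: true
  j=6: true
  j=7: true
  j=8: true
  j=9: true
  j=10: true
Found at j=4 → formula holds.

True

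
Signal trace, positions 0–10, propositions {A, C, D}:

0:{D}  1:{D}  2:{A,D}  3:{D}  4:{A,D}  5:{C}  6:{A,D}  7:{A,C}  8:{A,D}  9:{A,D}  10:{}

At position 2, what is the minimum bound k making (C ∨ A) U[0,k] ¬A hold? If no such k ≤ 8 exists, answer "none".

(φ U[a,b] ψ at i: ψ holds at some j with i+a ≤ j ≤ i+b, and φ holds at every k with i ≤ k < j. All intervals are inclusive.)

Need earliest j ≥ 2 with ¬A, and (C ∨ A) at every k in [2,j-1].
  j=2: rhs fails.
  j=3: rhs holds; lhs holds on [2,2]. k = 1.

1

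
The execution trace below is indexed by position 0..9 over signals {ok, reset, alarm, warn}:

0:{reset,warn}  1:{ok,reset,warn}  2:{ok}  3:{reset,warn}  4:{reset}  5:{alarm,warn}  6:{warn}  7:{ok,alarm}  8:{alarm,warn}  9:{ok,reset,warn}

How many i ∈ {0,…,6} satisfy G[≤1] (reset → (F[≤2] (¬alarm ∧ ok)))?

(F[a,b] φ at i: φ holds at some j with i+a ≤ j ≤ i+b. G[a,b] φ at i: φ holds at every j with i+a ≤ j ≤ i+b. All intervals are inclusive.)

Evaluate at each i in [0,6]:
  i=0: ✓ (all of [0,1])
  i=1: ✓ (all of [1,2])
  i=2: ✗ (fails at j=3)
  i=3: ✗ (fails at j=3)
  i=4: ✗ (fails at j=4)
  i=5: ✓ (all of [5,6])
  i=6: ✓ (all of [6,7])
Positions where it holds: {0, 1, 5, 6} → 4.

4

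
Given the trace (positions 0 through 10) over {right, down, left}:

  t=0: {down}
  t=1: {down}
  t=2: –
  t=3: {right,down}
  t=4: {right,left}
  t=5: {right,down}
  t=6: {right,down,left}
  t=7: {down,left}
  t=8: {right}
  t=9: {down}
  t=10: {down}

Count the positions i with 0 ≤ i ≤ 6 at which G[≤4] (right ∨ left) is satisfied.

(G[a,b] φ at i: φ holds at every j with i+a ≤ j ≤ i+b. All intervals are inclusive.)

Evaluate at each i in [0,6]:
  i=0: ✗ (fails at j=0)
  i=1: ✗ (fails at j=1)
  i=2: ✗ (fails at j=2)
  i=3: ✓ (all of [3,7])
  i=4: ✓ (all of [4,8])
  i=5: ✗ (fails at j=9)
  i=6: ✗ (fails at j=9)
Positions where it holds: {3, 4} → 2.

2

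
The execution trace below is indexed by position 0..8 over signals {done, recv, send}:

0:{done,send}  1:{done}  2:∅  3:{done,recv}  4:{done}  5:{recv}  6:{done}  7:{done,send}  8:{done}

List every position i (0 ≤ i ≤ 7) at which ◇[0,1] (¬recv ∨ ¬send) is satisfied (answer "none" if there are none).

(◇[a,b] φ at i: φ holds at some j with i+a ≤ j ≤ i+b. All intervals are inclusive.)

0, 1, 2, 3, 4, 5, 6, 7

Evaluate at each i in [0,7]:
  i=0: ✓ (witness j=0)
  i=1: ✓ (witness j=1)
  i=2: ✓ (witness j=2)
  i=3: ✓ (witness j=3)
  i=4: ✓ (witness j=4)
  i=5: ✓ (witness j=5)
  i=6: ✓ (witness j=6)
  i=7: ✓ (witness j=7)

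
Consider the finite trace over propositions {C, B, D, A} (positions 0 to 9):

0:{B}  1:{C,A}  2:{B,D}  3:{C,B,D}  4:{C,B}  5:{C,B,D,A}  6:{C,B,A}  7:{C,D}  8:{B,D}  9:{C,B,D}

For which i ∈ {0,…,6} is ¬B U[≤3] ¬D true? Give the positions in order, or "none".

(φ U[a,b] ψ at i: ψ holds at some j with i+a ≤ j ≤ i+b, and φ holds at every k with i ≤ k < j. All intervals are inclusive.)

Evaluate at each i in [0,6]:
  i=0: ✓ (rhs at j=0)
  i=1: ✓ (rhs at j=1)
  i=2: ✗ (lhs fails at k=2 before rhs at j=4)
  i=3: ✗ (lhs fails at k=3 before rhs at j=4)
  i=4: ✓ (rhs at j=4)
  i=5: ✗ (lhs fails at k=5 before rhs at j=6)
  i=6: ✓ (rhs at j=6)

0, 1, 4, 6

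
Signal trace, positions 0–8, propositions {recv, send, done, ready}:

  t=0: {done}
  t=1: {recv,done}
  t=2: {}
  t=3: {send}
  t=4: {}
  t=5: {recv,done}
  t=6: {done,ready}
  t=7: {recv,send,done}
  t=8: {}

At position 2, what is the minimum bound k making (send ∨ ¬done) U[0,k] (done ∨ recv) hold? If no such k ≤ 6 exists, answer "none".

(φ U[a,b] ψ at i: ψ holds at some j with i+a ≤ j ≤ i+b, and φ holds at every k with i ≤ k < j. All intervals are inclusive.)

3

Need earliest j ≥ 2 with (done ∨ recv), and (send ∨ ¬done) at every k in [2,j-1].
  j=2: rhs fails.
  j=3: rhs fails.
  j=4: rhs fails.
  j=5: rhs holds; lhs holds on [2,4]. k = 3.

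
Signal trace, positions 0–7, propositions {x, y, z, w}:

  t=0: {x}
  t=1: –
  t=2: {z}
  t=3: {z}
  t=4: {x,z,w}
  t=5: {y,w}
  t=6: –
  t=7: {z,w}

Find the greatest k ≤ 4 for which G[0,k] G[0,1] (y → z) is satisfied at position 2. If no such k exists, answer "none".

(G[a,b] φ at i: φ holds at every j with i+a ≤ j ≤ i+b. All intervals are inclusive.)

G[0,1] (y → z) must hold from j=2 onward; find where it first fails.
  j=2: holds
  j=3: holds
  j=4: fails
Holds on [2,3], so largest k = 1.

1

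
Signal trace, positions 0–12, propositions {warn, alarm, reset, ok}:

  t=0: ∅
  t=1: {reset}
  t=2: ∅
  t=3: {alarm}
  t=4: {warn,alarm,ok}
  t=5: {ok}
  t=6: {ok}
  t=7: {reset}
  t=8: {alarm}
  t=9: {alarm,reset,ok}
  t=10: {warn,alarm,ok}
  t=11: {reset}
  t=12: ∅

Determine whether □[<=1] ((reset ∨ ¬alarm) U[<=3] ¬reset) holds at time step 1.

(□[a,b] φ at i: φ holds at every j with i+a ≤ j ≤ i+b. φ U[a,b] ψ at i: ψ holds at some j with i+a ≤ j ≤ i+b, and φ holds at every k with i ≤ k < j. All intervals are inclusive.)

Check ((reset ∨ ¬alarm) U[<=3] ¬reset) at every j in [1,2]:
  j=1: holds
  j=2: holds
All positions satisfy it → formula holds.

Yes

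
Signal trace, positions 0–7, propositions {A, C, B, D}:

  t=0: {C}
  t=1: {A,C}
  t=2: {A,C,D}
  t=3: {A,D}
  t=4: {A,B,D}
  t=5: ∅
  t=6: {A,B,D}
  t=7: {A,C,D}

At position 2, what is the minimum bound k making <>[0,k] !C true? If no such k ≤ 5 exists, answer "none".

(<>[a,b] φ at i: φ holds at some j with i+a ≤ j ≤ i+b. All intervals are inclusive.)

1

Scan j = 2,3,… for !C:
  j=2: fails
  j=3: holds
First hit at j=3, so smallest k = 3-2 = 1.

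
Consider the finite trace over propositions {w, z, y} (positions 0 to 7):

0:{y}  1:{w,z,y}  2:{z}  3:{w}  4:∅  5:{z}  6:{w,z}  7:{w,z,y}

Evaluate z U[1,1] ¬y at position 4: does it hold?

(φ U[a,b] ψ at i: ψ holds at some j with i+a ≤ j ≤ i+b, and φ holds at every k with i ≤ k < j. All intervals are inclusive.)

Need some j in [5,5] with ¬y, and z at every k in [4,j-1].
  j=5: ¬y holds, but z fails at k=4 → not this j.
No j in the window works → until fails.

False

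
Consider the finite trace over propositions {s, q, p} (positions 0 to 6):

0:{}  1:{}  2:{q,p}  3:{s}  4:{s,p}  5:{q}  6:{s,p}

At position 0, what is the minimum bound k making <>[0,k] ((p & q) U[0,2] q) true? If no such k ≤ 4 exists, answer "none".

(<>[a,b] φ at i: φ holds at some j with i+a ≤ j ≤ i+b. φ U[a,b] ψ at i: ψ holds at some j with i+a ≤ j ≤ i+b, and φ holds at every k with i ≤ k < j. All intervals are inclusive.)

2

Scan j = 0,1,… for ((p & q) U[0,2] q):
  j=0: fails
  j=1: fails
  j=2: holds
First hit at j=2, so smallest k = 2-0 = 2.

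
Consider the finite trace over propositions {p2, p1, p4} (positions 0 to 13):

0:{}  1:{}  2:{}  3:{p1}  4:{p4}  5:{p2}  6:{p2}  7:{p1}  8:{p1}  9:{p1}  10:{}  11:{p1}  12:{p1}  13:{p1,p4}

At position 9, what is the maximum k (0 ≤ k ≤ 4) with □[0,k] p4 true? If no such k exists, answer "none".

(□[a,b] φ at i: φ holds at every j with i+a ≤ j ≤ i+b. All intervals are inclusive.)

none

p4 must hold from j=9 onward; find where it first fails.
  j=9: fails → no k works.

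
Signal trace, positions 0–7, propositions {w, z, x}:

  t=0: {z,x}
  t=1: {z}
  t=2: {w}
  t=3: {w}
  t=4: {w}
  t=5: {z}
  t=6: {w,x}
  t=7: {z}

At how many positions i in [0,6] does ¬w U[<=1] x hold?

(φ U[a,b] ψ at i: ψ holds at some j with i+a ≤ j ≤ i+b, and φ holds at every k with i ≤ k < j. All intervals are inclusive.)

Evaluate at each i in [0,6]:
  i=0: ✓ (rhs at j=0)
  i=1: ✗ (no rhs in [1,2])
  i=2: ✗ (no rhs in [2,3])
  i=3: ✗ (no rhs in [3,4])
  i=4: ✗ (no rhs in [4,5])
  i=5: ✓ (rhs at j=6; lhs holds on [5,5])
  i=6: ✓ (rhs at j=6)
Positions where it holds: {0, 5, 6} → 3.

3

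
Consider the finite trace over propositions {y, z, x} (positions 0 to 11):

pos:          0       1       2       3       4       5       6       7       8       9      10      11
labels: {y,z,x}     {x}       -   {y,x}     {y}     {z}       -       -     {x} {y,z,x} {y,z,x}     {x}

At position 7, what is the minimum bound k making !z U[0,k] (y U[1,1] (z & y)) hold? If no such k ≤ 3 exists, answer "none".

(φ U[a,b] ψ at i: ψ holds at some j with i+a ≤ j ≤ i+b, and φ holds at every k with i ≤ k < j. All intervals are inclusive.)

2

Need earliest j ≥ 7 with (y U[1,1] (z & y)), and !z at every k in [7,j-1].
  j=7: rhs fails.
  j=8: rhs fails.
  j=9: rhs holds; lhs holds on [7,8]. k = 2.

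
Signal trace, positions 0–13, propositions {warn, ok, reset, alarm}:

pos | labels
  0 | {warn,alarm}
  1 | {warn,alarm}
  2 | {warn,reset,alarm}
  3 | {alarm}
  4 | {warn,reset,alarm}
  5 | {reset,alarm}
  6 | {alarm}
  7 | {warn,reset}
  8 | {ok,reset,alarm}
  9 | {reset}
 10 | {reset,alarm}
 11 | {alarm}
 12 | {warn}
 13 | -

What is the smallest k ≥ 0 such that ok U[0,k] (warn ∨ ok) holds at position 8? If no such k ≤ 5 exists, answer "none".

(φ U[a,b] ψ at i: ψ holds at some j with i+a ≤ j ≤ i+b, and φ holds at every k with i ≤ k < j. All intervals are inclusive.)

0

Need earliest j ≥ 8 with (warn ∨ ok), and ok at every k in [8,j-1].
  j=8: rhs holds (empty prefix). k = 0.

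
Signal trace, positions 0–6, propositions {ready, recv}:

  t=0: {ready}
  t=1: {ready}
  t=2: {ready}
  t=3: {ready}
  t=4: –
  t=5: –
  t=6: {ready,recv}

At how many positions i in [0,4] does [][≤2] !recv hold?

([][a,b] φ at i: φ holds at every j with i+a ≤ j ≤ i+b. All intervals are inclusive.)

4

Evaluate at each i in [0,4]:
  i=0: ✓ (all of [0,2])
  i=1: ✓ (all of [1,3])
  i=2: ✓ (all of [2,4])
  i=3: ✓ (all of [3,5])
  i=4: ✗ (fails at j=6)
Positions where it holds: {0, 1, 2, 3} → 4.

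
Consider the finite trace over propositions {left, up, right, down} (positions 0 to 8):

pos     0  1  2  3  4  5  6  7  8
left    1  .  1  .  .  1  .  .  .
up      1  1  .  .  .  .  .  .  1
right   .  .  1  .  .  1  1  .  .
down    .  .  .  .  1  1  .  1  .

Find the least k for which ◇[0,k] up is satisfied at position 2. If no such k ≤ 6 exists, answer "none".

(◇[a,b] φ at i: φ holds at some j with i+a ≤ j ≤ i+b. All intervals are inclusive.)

6

Scan j = 2,3,… for up:
  j=2: fails
  j=3: fails
  j=4: fails
  j=5: fails
  j=6: fails
  j=7: fails
  j=8: holds
First hit at j=8, so smallest k = 8-2 = 6.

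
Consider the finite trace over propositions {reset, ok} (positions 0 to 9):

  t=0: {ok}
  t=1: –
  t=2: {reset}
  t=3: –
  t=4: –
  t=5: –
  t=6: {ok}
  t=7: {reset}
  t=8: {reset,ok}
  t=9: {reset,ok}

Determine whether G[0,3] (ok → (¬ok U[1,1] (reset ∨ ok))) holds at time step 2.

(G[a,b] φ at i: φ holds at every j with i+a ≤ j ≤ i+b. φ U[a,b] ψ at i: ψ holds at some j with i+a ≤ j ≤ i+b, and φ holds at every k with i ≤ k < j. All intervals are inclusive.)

True

Check (ok → (¬ok U[1,1] (reset ∨ ok))) at every j in [2,5]:
  j=2: antecedent false → ✓
  j=3: antecedent false → ✓
  j=4: antecedent false → ✓
  j=5: antecedent false → ✓
All positions satisfy it → formula holds.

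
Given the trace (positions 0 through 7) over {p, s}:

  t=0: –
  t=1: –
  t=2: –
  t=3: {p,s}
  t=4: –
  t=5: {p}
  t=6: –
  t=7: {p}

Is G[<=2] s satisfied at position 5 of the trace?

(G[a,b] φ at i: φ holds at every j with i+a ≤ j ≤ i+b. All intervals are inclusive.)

Check s at every j in [5,7]:
  j=5: false
  j=6: false
  j=7: false
Fails at j=5 → formula fails.

Does not hold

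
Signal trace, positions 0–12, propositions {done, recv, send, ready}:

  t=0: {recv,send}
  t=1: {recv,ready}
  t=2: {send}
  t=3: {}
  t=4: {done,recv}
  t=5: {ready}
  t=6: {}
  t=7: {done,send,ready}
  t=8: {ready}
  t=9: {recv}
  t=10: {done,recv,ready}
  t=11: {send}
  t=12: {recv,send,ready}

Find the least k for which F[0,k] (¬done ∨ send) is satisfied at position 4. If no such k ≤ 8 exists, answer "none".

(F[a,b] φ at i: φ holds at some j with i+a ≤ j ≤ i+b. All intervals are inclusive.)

1

Scan j = 4,5,… for (¬done ∨ send):
  j=4: fails
  j=5: holds
First hit at j=5, so smallest k = 5-4 = 1.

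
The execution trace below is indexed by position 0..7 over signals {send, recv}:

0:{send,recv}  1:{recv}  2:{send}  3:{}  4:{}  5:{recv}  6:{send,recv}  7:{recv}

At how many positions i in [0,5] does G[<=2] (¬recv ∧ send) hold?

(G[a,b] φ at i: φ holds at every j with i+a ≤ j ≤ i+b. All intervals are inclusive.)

0

Evaluate at each i in [0,5]:
  i=0: ✗ (fails at j=0)
  i=1: ✗ (fails at j=1)
  i=2: ✗ (fails at j=3)
  i=3: ✗ (fails at j=3)
  i=4: ✗ (fails at j=4)
  i=5: ✗ (fails at j=5)
Positions where it holds: {} → 0.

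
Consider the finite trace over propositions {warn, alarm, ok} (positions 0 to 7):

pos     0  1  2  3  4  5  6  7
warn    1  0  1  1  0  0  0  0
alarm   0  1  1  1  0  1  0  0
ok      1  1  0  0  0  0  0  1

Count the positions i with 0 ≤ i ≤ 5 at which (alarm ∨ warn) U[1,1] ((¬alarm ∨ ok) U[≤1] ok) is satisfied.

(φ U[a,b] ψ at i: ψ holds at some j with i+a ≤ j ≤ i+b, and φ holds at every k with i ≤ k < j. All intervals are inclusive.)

Evaluate at each i in [0,5]:
  i=0: ✓ (rhs at j=1; lhs holds on [0,0])
  i=1: ✗ (no rhs in [2,2])
  i=2: ✗ (no rhs in [3,3])
  i=3: ✗ (no rhs in [4,4])
  i=4: ✗ (no rhs in [5,5])
  i=5: ✓ (rhs at j=6; lhs holds on [5,5])
Positions where it holds: {0, 5} → 2.

2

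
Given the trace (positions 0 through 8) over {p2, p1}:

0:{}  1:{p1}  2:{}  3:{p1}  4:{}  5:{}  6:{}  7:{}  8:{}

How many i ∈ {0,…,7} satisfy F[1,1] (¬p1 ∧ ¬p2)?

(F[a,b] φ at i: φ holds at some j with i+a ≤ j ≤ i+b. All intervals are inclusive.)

6

Evaluate at each i in [0,7]:
  i=0: ✗ (none in [1,1])
  i=1: ✓ (witness j=2)
  i=2: ✗ (none in [3,3])
  i=3: ✓ (witness j=4)
  i=4: ✓ (witness j=5)
  i=5: ✓ (witness j=6)
  i=6: ✓ (witness j=7)
  i=7: ✓ (witness j=8)
Positions where it holds: {1, 3, 4, 5, 6, 7} → 6.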